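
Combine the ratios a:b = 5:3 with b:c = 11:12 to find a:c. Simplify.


Given a:b = 5:3 and b:c = 11:12
Make b consistent. Multiply first ratio by 11: a:b = 55:33
Multiply second ratio by 3: b:c = 33:36
Now b = 33 in both, so a:b:c = 55:33:36
Therefore a:c = 55:36
Simplify by GCD: a:c = 55:36

55:36


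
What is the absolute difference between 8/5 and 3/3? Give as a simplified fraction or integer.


Simplify: 8/5 = 8/5 and 3/3 = 1
Find common denominator: LCD = 5
Convert: 8/5 and 5/5
Difference = |8 - 5|/5 = 3/5
Simplified = 3/5

3/5


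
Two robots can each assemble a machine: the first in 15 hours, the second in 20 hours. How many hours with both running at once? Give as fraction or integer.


Rate of A = 1/15 job per hour
Rate of B = 1/20 job per hour
Combined rate = 1/15 + 1/20
Find common denominator: (20 + 15)/(15*20) = 35/300
Combined rate = 7/60 job per hour
Time together = 1 / (7/60) = 60/7 hours

60/7


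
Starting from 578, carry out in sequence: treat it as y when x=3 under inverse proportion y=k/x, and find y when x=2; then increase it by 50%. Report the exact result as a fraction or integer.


Start with 578.
Step 1: Inverse prop: k = (578)*3; new y = k/2 = 578*3/2 = 867
Step 2: Increase by 50%: 867 * 150/100 = 2601/2
Final result = 2601/2

2601/2


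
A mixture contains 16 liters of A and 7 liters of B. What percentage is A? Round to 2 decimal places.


Volume of A = 16 L
Volume of B = 7 L
Total volume = 16 + 7 = 23 L
Percentage of A = (16/23) * 100
= 69.57%

69.57


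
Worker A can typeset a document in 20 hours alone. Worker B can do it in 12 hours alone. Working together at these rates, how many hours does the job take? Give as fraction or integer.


Rate of A = 1/20 job per hour
Rate of B = 1/12 job per hour
Combined rate = 1/20 + 1/12
Find common denominator: (12 + 20)/(20*12) = 32/240
Combined rate = 2/15 job per hour
Time together = 1 / (2/15) = 15/2 hours

15/2


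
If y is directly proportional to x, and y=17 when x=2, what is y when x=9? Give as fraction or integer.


Direct proportion: y = kx
Find k: k = 17/2 = 17/2
Compute y at x=9: y = 17/2 * 9
y = 153/2

153/2


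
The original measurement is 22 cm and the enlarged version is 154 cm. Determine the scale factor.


Original length = 22 cm
Scaled length = 154 cm
Scale factor = 154 / 22
= 7

7


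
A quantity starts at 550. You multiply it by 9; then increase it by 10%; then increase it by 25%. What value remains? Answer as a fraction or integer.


Start with 550.
Step 1: Multiply by 9: 550 * 9 = 4950
Step 2: Increase by 10%: 4950 * 110/100 = 5445
Step 3: Increase by 25%: 5445 * 125/100 = 27225/4
Final result = 27225/4

27225/4


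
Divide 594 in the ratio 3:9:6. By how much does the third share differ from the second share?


Total parts = 3 + 9 + 6 = 18
Value per part = 594 / 18 = 33
Shares: 3*33=99, 9*33=297, 6*33=198
Third share = 198, second share = 297
Difference = |198 - 297| = 99

99


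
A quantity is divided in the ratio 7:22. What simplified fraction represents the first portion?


Total parts = 7 + 22 = 29
First part fraction = 7/29
Simplify: 7/29 = 7/29

7/29


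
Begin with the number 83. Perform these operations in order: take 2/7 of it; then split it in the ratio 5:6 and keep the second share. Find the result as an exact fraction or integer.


Start with 83.
Step 1: Take 2/7: 83 * 2/7 = 166/7
Step 2: Split 5:6, second share = 166/7 * 6/11 = 996/77
Final result = 996/77

996/77


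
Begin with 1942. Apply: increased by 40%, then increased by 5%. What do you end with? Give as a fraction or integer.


Start: 1942
Step 1: increase by 40% => multiply by 140/100
  1942 * 140/100 = 13594/5
Step 2: increase by 5% => multiply by 105/100
  13594/5 * 105/100 = 142737/50
Final value = 142737/50

142737/50


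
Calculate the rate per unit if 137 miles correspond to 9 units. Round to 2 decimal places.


Total miles = 137
Number of units = 9
Unit rate = 137 / 9
= 15.22 miles per unit

15.22


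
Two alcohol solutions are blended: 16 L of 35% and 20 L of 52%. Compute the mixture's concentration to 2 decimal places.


Solute in mixture 1 = 35% of 16 L = 16*35/100 = 28/5 L
Solute in mixture 2 = 52% of 20 L = 20*52/100 = 52/5 L
Total solute = 28/5 + 52/5 = 16 L
Total volume = 16 + 20 = 36 L
Final concentration = 16/36 * 100 = 44.44%

44.44


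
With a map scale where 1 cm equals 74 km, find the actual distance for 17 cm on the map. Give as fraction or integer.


Map scale: 1 cm = 74 km
Measured distance on map = 17 cm
Set up proportion: 17 * 74 / 1
= 1258 / 1
= 1258 km

1258


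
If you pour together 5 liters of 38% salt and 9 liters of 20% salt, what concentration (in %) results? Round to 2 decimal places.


Solute in mixture 1 = 38% of 5 L = 5*38/100 = 19/10 L
Solute in mixture 2 = 20% of 9 L = 9*20/100 = 9/5 L
Total solute = 19/10 + 9/5 = 37/10 L
Total volume = 5 + 9 = 14 L
Final concentration = 37/10/14 * 100 = 26.43%

26.43


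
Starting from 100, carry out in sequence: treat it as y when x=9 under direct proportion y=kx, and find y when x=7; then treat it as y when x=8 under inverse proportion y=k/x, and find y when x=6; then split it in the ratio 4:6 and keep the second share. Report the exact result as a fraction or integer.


Start with 100.
Step 1: Direct prop: k = (100)/9; new y = k*7 = 100*7/9 = 700/9
Step 2: Inverse prop: k = (700/9)*8; new y = k/6 = 700/9*8/6 = 2800/27
Step 3: Split 4:6, second share = 2800/27 * 6/10 = 560/9
Final result = 560/9

560/9


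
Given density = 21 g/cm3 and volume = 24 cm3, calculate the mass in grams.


Using mass = density * volume
Density = 21 g/cm3
Volume = 24 cm3
Mass = 21 * 24
= 504 g

504


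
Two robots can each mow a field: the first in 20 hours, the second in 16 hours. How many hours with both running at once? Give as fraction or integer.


Rate of A = 1/20 job per hour
Rate of B = 1/16 job per hour
Combined rate = 1/20 + 1/16
Find common denominator: (16 + 20)/(20*16) = 36/320
Combined rate = 9/80 job per hour
Time together = 1 / (9/80) = 80/9 hours

80/9


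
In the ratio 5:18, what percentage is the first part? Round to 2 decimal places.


Total parts = 5 + 18 = 23
First part fraction = 5/23
Percentage = (5/23) * 100
= 0.217391 * 100
= 21.74%

21.74


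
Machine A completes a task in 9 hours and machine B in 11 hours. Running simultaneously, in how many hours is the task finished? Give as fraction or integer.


Rate of A = 1/9 job per hour
Rate of B = 1/11 job per hour
Combined rate = 1/9 + 1/11
Find common denominator: (11 + 9)/(9*11) = 20/99
Combined rate = 20/99 job per hour
Time together = 1 / (20/99) = 99/20 hours

99/20


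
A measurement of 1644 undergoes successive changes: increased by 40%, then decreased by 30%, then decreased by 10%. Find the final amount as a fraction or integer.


Start: 1644
Step 1: increase by 40% => multiply by 140/100
  1644 * 140/100 = 11508/5
Step 2: decrease by 30% => multiply by 70/100
  11508/5 * 70/100 = 40278/25
Step 3: decrease by 10% => multiply by 90/100
  40278/25 * 90/100 = 181251/125
Final value = 181251/125

181251/125


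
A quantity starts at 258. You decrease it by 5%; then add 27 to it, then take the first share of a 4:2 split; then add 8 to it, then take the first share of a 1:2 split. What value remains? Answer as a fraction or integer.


Start with 258.
Step 1: Decrease by 5%: 258 * 95/100 = 2451/10
Step 2: Add 27: 2451/10+27=2721/10; split 4:2 first = 2721/10*4/6 = 907/5
Step 3: Add 8: 907/5+8=947/5; split 1:2 first = 947/5*1/3 = 947/15
Final result = 947/15

947/15


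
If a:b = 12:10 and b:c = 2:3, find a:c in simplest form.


Given a:b = 12:10 and b:c = 2:3
Make b consistent. Multiply first ratio by 2: a:b = 24:20
Multiply second ratio by 10: b:c = 20:30
Now b = 20 in both, so a:b:c = 24:20:30
Therefore a:c = 24:30
Simplify by GCD: a:c = 4:5

4:5


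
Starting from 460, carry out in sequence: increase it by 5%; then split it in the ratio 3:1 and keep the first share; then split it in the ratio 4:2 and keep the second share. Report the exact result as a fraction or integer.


Start with 460.
Step 1: Increase by 5%: 460 * 105/100 = 483
Step 2: Split 3:1, first share = 483 * 3/4 = 1449/4
Step 3: Split 4:2, second share = 1449/4 * 2/6 = 483/4
Final result = 483/4

483/4


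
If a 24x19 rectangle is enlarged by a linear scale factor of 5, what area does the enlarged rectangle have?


Original dimensions: 24 x 19
Enlargement factor = 5
New width = 24 * 5 = 120
New height = 19 * 5 = 95
New area = 120 * 95 = 11400

11400


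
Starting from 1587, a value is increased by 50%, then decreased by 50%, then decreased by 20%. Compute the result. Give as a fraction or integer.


Start: 1587
Step 1: increase by 50% => multiply by 150/100
  1587 * 150/100 = 4761/2
Step 2: decrease by 50% => multiply by 50/100
  4761/2 * 50/100 = 4761/4
Step 3: decrease by 20% => multiply by 80/100
  4761/4 * 80/100 = 4761/5
Final value = 4761/5

4761/5


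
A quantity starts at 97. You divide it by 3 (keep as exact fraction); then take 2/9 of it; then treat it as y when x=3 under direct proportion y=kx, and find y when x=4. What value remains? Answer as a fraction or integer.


Start with 97.
Step 1: Divide by 3: 97 / 3 = 97/3
Step 2: Take 2/9: 97/3 * 2/9 = 194/27
Step 3: Direct prop: k = (194/27)/3; new y = k*4 = 194/27*4/3 = 776/81
Final result = 776/81

776/81


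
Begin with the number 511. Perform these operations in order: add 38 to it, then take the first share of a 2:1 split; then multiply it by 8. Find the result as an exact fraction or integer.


Start with 511.
Step 1: Add 38: 511+38=549; split 2:1 first = 549*2/3 = 366
Step 2: Multiply by 8: 366 * 8 = 2928
Final result = 2928

2928


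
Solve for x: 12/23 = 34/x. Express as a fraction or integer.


Setting up: 12/23 = 34/x
Cross multiply: 12 * x = 23 * 34
12x = 782
x = 782/12
x = 391/6

391/6


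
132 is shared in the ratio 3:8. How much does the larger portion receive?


Total parts = 3 + 8 = 11
Value per part = 132 / 11 = 12
First share = 3 * 12 = 36
Second share = 8 * 12 = 96
Larger share = 96

96


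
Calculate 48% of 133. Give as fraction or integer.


Compute 48% of 133
Convert percentage: 48% = 48/100
Multiply: 133 * 48/100
= 6384/100
= 1596/25

1596/25


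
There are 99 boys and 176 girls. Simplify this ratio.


Find GCD(99, 176)
GCD = 11
Divide both by 11: 99/11 = 9, 176/11 = 16
Simplified ratio = 9:16

9:16


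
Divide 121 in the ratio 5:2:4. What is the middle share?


Ratio = 5:2:4
Total parts = 5 + 2 + 4 = 11
Value per part = 121 / 11 = 11
First share = 5 * 11 = 55
Middle share = 2 * 11 = 22
Third share = 4 * 11 = 44

22


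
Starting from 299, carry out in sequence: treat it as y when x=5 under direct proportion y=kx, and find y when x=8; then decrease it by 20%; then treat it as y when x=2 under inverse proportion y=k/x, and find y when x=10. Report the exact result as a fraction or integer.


Start with 299.
Step 1: Direct prop: k = (299)/5; new y = k*8 = 299*8/5 = 2392/5
Step 2: Decrease by 20%: 2392/5 * 80/100 = 9568/25
Step 3: Inverse prop: k = (9568/25)*2; new y = k/10 = 9568/25*2/10 = 9568/125
Final result = 9568/125

9568/125


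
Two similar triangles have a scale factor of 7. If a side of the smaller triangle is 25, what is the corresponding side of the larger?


Similar triangles have proportional sides
Scale factor = 7
Smaller side = 25
Corresponding larger side = 25 * 7
= 175

175


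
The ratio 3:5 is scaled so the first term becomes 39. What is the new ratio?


Original ratio: 3:5
First term target: 39
Scale factor = 39 / 3 = 13
Multiply second term: 5 * 13 = 65
Equivalent ratio = 39:65

39:65


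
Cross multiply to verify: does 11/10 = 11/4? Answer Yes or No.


Cross multiply to check 11/10 = 11/4
Left cross product: 11 * 4 = 44
Right cross product: 10 * 11 = 110
44 != 110
Not equal, so proportions differ => No

No


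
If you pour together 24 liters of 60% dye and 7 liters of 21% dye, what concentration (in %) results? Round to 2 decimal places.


Solute in mixture 1 = 60% of 24 L = 24*60/100 = 72/5 L
Solute in mixture 2 = 21% of 7 L = 7*21/100 = 147/100 L
Total solute = 72/5 + 147/100 = 1587/100 L
Total volume = 24 + 7 = 31 L
Final concentration = 1587/100/31 * 100 = 51.19%

51.19


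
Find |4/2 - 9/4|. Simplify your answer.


Simplify: 4/2 = 2 and 9/4 = 9/4
Find common denominator: LCD = 4
Convert: 8/4 and 9/4
Difference = |8 - 9|/4 = 1/4
Simplified = 1/4

1/4


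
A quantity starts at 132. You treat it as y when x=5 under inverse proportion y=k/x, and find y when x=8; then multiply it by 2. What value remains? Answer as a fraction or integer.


Start with 132.
Step 1: Inverse prop: k = (132)*5; new y = k/8 = 132*5/8 = 165/2
Step 2: Multiply by 2: 165/2 * 2 = 165
Final result = 165

165


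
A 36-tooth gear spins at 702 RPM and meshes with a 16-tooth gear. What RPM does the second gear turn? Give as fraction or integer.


Gear ratio: teeth_A * RPM_A = teeth_B * RPM_B
36 * 702 = 16 * RPM_B
25272 = 16 * RPM_B
RPM_B = 25272 / 16
RPM_B = 3159/2

3159/2


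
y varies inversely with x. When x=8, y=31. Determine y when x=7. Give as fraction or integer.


Inverse proportion: y = k/x
Find k: k = 8 * 31 = 248
Compute y at x=7: y = 248/7
y = 248/7

248/7


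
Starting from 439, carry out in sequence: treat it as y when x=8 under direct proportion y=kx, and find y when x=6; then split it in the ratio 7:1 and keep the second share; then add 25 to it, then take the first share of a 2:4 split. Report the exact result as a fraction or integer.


Start with 439.
Step 1: Direct prop: k = (439)/8; new y = k*6 = 439*6/8 = 1317/4
Step 2: Split 7:1, second share = 1317/4 * 1/8 = 1317/32
Step 3: Add 25: 1317/32+25=2117/32; split 2:4 first = 2117/32*2/6 = 2117/96
Final result = 2117/96

2117/96


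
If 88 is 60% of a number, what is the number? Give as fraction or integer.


Given: 88 is 60% of the whole
Set up: 88 = 60/100 * whole
whole = 88 * 100 / 60
whole = 8800 / 60
whole = 440/3

440/3


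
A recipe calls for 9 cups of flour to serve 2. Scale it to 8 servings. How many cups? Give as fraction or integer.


Original: 9 cups for 2 servings
Target servings = 8
Scaling factor = 8/2
New amount = 9 * 8/2
= 72/2
= 36 cups

36


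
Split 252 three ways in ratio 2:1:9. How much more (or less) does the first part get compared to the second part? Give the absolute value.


Total parts = 2 + 1 + 9 = 12
Value per part = 252 / 12 = 21
Shares: 2*21=42, 1*21=21, 9*21=189
First share = 42, second share = 21
Difference = |42 - 21| = 21

21


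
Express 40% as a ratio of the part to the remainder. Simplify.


Part = 40%, Remainder = 60%
Ratio = 40:60
GCD(40, 60) = 20
Simplify: 2:3 = 2:3

2:3


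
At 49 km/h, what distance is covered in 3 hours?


Using distance = speed * time
Speed = 49 km/h
Time = 3 hours
Distance = 49 * 3
= 147 km

147


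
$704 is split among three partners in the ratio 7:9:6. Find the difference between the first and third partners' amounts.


Total parts = 7 + 9 + 6 = 22
Value per part = 704 / 22 = 32
Shares: 7*32=224, 9*32=288, 6*32=192
First share = 224, third share = 192
Difference = |224 - 192| = 32

32


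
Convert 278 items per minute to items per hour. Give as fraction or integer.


Converting from per minute to per hour
Rate = 278 items per minute
Multiply by 60: 278 * 60
= 16680 items per hour

16680


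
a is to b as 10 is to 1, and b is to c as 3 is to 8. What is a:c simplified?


Given a:b = 10:1 and b:c = 3:8
Make b consistent. Multiply first ratio by 3: a:b = 30:3
Multiply second ratio by 1: b:c = 3:8
Now b = 3 in both, so a:b:c = 30:3:8
Therefore a:c = 30:8
Simplify by GCD: a:c = 15:4

15:4


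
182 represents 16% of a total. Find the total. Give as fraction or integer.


Given: 182 is 16% of the whole
Set up: 182 = 16/100 * whole
whole = 182 * 100 / 16
whole = 18200 / 16
whole = 2275/2

2275/2


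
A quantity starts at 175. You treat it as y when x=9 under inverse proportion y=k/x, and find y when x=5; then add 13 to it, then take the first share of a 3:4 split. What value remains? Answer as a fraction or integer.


Start with 175.
Step 1: Inverse prop: k = (175)*9; new y = k/5 = 175*9/5 = 315
Step 2: Add 13: 315+13=328; split 3:4 first = 328*3/7 = 984/7
Final result = 984/7

984/7


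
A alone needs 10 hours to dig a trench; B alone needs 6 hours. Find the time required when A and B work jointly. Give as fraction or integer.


Rate of A = 1/10 job per hour
Rate of B = 1/6 job per hour
Combined rate = 1/10 + 1/6
Find common denominator: (6 + 10)/(10*6) = 16/60
Combined rate = 4/15 job per hour
Time together = 1 / (4/15) = 15/4 hours

15/4


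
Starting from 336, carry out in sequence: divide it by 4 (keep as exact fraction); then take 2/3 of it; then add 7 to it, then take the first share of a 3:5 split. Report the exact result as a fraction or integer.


Start with 336.
Step 1: Divide by 4: 336 / 4 = 84
Step 2: Take 2/3: 84 * 2/3 = 56
Step 3: Add 7: 56+7=63; split 3:5 first = 63*3/8 = 189/8
Final result = 189/8

189/8


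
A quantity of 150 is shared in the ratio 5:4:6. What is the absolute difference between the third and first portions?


Total parts = 5 + 4 + 6 = 15
Value per part = 150 / 15 = 10
Shares: 5*10=50, 4*10=40, 6*10=60
Third share = 60, first share = 50
Difference = |60 - 50| = 10

10


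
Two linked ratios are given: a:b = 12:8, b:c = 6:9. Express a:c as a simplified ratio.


Given a:b = 12:8 and b:c = 6:9
Make b consistent. Multiply first ratio by 6: a:b = 72:48
Multiply second ratio by 8: b:c = 48:72
Now b = 48 in both, so a:b:c = 72:48:72
Therefore a:c = 72:72
Simplify by GCD: a:c = 1:1

1:1


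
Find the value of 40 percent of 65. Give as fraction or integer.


Compute 40% of 65
Convert percentage: 40% = 40/100
Multiply: 65 * 40/100
= 2600/100
= 26

26


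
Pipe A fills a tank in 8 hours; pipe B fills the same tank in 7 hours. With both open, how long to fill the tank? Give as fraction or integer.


Rate of A = 1/8 job per hour
Rate of B = 1/7 job per hour
Combined rate = 1/8 + 1/7
Find common denominator: (7 + 8)/(8*7) = 15/56
Combined rate = 15/56 job per hour
Time together = 1 / (15/56) = 56/15 hours

56/15


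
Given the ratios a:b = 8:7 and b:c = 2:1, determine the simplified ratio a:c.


Given a:b = 8:7 and b:c = 2:1
Make b consistent. Multiply first ratio by 2: a:b = 16:14
Multiply second ratio by 7: b:c = 14:7
Now b = 14 in both, so a:b:c = 16:14:7
Therefore a:c = 16:7
Simplify by GCD: a:c = 16:7

16:7


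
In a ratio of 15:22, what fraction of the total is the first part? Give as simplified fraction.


Total parts = 15 + 22 = 37
First part fraction = 15/37
Simplify: 15/37 = 15/37

15/37


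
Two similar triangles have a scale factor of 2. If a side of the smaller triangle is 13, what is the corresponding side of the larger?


Similar triangles have proportional sides
Scale factor = 2
Smaller side = 13
Corresponding larger side = 13 * 2
= 26

26


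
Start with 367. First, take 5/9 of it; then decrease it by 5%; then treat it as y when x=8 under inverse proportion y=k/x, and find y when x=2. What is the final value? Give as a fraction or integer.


Start with 367.
Step 1: Take 5/9: 367 * 5/9 = 1835/9
Step 2: Decrease by 5%: 1835/9 * 95/100 = 6973/36
Step 3: Inverse prop: k = (6973/36)*8; new y = k/2 = 6973/36*8/2 = 6973/9
Final result = 6973/9

6973/9


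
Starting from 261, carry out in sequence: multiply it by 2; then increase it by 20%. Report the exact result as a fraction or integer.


Start with 261.
Step 1: Multiply by 2: 261 * 2 = 522
Step 2: Increase by 20%: 522 * 120/100 = 3132/5
Final result = 3132/5

3132/5


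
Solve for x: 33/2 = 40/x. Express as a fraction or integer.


Setting up: 33/2 = 40/x
Cross multiply: 33 * x = 2 * 40
33x = 80
x = 80/33
x = 80/33

80/33


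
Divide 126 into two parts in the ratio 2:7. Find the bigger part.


Total parts = 2 + 7 = 9
Value per part = 126 / 9 = 14
First share = 2 * 14 = 28
Second share = 7 * 14 = 98
Larger share = 98

98


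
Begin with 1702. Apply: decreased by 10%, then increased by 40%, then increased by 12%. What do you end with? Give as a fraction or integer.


Start: 1702
Step 1: decrease by 10% => multiply by 90/100
  1702 * 90/100 = 7659/5
Step 2: increase by 40% => multiply by 140/100
  7659/5 * 140/100 = 53613/25
Step 3: increase by 12% => multiply by 112/100
  53613/25 * 112/100 = 1501164/625
Final value = 1501164/625

1501164/625


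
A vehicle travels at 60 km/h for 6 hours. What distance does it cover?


Using distance = speed * time
Speed = 60 km/h
Time = 6 hours
Distance = 60 * 6
= 360 km

360


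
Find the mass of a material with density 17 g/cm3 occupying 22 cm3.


Using mass = density * volume
Density = 17 g/cm3
Volume = 22 cm3
Mass = 17 * 22
= 374 g

374


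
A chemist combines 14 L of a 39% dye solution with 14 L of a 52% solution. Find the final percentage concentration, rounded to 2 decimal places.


Solute in mixture 1 = 39% of 14 L = 14*39/100 = 273/50 L
Solute in mixture 2 = 52% of 14 L = 14*52/100 = 182/25 L
Total solute = 273/50 + 182/25 = 637/50 L
Total volume = 14 + 14 = 28 L
Final concentration = 637/50/28 * 100 = 45.50%

45.50


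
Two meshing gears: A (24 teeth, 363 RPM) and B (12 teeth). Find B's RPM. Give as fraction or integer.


Gear ratio: teeth_A * RPM_A = teeth_B * RPM_B
24 * 363 = 12 * RPM_B
8712 = 12 * RPM_B
RPM_B = 8712 / 12
RPM_B = 726

726


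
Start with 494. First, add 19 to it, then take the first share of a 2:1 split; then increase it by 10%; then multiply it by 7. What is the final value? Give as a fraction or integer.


Start with 494.
Step 1: Add 19: 494+19=513; split 2:1 first = 513*2/3 = 342
Step 2: Increase by 10%: 342 * 110/100 = 1881/5
Step 3: Multiply by 7: 1881/5 * 7 = 13167/5
Final result = 13167/5

13167/5


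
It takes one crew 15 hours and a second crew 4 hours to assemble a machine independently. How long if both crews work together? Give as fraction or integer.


Rate of A = 1/15 job per hour
Rate of B = 1/4 job per hour
Combined rate = 1/15 + 1/4
Find common denominator: (4 + 15)/(15*4) = 19/60
Combined rate = 19/60 job per hour
Time together = 1 / (19/60) = 60/19 hours

60/19


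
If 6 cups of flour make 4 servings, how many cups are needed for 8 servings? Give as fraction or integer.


Original: 6 cups for 4 servings
Target servings = 8
Scaling factor = 8/4
New amount = 6 * 8/4
= 48/4
= 12 cups

12


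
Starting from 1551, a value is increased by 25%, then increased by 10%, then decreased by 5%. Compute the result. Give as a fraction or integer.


Start: 1551
Step 1: increase by 25% => multiply by 125/100
  1551 * 125/100 = 7755/4
Step 2: increase by 10% => multiply by 110/100
  7755/4 * 110/100 = 17061/8
Step 3: decrease by 5% => multiply by 95/100
  17061/8 * 95/100 = 324159/160
Final value = 324159/160

324159/160


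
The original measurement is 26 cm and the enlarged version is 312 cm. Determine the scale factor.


Original length = 26 cm
Scaled length = 312 cm
Scale factor = 312 / 26
= 12

12


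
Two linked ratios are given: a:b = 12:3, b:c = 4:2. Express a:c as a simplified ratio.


Given a:b = 12:3 and b:c = 4:2
Make b consistent. Multiply first ratio by 4: a:b = 48:12
Multiply second ratio by 3: b:c = 12:6
Now b = 12 in both, so a:b:c = 48:12:6
Therefore a:c = 48:6
Simplify by GCD: a:c = 8:1

8:1


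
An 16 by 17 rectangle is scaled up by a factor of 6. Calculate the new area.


Original dimensions: 16 x 17
Enlargement factor = 6
New width = 16 * 6 = 96
New height = 17 * 6 = 102
New area = 96 * 102 = 9792

9792


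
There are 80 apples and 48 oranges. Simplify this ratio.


Find GCD(80, 48)
GCD = 16
Divide both by 16: 80/16 = 5, 48/16 = 3
Simplified ratio = 5:3

5:3


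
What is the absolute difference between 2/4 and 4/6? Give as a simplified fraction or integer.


Simplify: 2/4 = 1/2 and 4/6 = 2/3
Find common denominator: LCD = 6
Convert: 3/6 and 4/6
Difference = |3 - 4|/6 = 1/6
Simplified = 1/6

1/6


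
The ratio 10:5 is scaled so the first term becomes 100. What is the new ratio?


Original ratio: 10:5
First term target: 100
Scale factor = 100 / 10 = 10
Multiply second term: 5 * 10 = 50
Equivalent ratio = 100:50

100:50


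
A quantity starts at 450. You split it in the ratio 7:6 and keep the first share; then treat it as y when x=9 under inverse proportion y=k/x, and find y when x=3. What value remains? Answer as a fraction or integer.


Start with 450.
Step 1: Split 7:6, first share = 450 * 7/13 = 3150/13
Step 2: Inverse prop: k = (3150/13)*9; new y = k/3 = 3150/13*9/3 = 9450/13
Final result = 9450/13

9450/13


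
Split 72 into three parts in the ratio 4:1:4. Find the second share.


Ratio = 4:1:4
Total parts = 4 + 1 + 4 = 9
Value per part = 72 / 9 = 8
First share = 4 * 8 = 32
Middle share = 1 * 8 = 8
Third share = 4 * 8 = 32

8


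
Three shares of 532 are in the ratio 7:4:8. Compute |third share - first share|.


Total parts = 7 + 4 + 8 = 19
Value per part = 532 / 19 = 28
Shares: 7*28=196, 4*28=112, 8*28=224
Third share = 224, first share = 196
Difference = |224 - 196| = 28

28


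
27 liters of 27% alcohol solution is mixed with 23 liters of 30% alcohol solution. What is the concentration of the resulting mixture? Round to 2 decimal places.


Solute in mixture 1 = 27% of 27 L = 27*27/100 = 729/100 L
Solute in mixture 2 = 30% of 23 L = 23*30/100 = 69/10 L
Total solute = 729/100 + 69/10 = 1419/100 L
Total volume = 27 + 23 = 50 L
Final concentration = 1419/100/50 * 100 = 28.38%

28.38


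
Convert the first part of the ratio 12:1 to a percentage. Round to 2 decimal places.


Total parts = 12 + 1 = 13
First part fraction = 12/13
Percentage = (12/13) * 100
= 0.923077 * 100
= 92.31%

92.31


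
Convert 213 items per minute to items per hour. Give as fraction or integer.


Converting from per minute to per hour
Rate = 213 items per minute
Multiply by 60: 213 * 60
= 12780 items per hour

12780


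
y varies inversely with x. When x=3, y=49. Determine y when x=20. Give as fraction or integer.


Inverse proportion: y = k/x
Find k: k = 3 * 49 = 147
Compute y at x=20: y = 147/20
y = 147/20

147/20


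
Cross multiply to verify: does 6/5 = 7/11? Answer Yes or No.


Cross multiply to check 6/5 = 7/11
Left cross product: 6 * 11 = 66
Right cross product: 5 * 7 = 35
66 != 35
Not equal, so proportions differ => No

No


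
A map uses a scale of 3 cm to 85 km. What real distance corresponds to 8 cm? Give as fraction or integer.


Map scale: 3 cm = 85 km
Measured distance on map = 8 cm
Set up proportion: 8 * 85 / 3
= 680 / 3
= 680/3 km

680/3


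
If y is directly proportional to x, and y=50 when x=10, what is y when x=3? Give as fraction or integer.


Direct proportion: y = kx
Find k: k = 50/10 = 5
Compute y at x=3: y = 5 * 3
y = 15

15


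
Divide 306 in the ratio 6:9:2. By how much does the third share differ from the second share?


Total parts = 6 + 9 + 2 = 17
Value per part = 306 / 17 = 18
Shares: 6*18=108, 9*18=162, 2*18=36
Third share = 36, second share = 162
Difference = |36 - 162| = 126

126


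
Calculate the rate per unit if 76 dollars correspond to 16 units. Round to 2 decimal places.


Total dollars = 76
Number of units = 16
Unit rate = 76 / 16
= 4.75 dollars per unit

4.75


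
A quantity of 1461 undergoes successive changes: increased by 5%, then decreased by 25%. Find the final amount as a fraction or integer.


Start: 1461
Step 1: increase by 5% => multiply by 105/100
  1461 * 105/100 = 30681/20
Step 2: decrease by 25% => multiply by 75/100
  30681/20 * 75/100 = 92043/80
Final value = 92043/80

92043/80


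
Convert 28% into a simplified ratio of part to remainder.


Part = 28%, Remainder = 72%
Ratio = 28:72
GCD(28, 72) = 4
Simplify: 7:18 = 7:18

7:18


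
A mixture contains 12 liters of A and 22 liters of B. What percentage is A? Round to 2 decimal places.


Volume of A = 12 L
Volume of B = 22 L
Total volume = 12 + 22 = 34 L
Percentage of A = (12/34) * 100
= 35.29%

35.29


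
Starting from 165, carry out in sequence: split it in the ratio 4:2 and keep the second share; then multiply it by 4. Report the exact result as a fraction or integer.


Start with 165.
Step 1: Split 4:2, second share = 165 * 2/6 = 55
Step 2: Multiply by 4: 55 * 4 = 220
Final result = 220

220


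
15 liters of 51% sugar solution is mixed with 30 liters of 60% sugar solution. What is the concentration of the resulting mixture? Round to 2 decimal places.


Solute in mixture 1 = 51% of 15 L = 15*51/100 = 153/20 L
Solute in mixture 2 = 60% of 30 L = 30*60/100 = 18 L
Total solute = 153/20 + 18 = 513/20 L
Total volume = 15 + 30 = 45 L
Final concentration = 513/20/45 * 100 = 57.00%

57.00


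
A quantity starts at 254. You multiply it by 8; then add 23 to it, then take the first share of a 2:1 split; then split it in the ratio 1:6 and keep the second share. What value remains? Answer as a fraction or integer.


Start with 254.
Step 1: Multiply by 8: 254 * 8 = 2032
Step 2: Add 23: 2032+23=2055; split 2:1 first = 2055*2/3 = 1370
Step 3: Split 1:6, second share = 1370 * 6/7 = 8220/7
Final result = 8220/7

8220/7


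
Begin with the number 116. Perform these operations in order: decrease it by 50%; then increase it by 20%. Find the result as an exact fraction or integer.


Start with 116.
Step 1: Decrease by 50%: 116 * 50/100 = 58
Step 2: Increase by 20%: 58 * 120/100 = 348/5
Final result = 348/5

348/5


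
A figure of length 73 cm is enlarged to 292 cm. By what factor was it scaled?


Original length = 73 cm
Scaled length = 292 cm
Scale factor = 292 / 73
= 4

4


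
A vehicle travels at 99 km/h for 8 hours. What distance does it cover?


Using distance = speed * time
Speed = 99 km/h
Time = 8 hours
Distance = 99 * 8
= 792 km

792


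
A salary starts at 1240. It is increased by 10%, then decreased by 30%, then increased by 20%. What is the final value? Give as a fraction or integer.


Start: 1240
Step 1: increase by 10% => multiply by 110/100
  1240 * 110/100 = 1364
Step 2: decrease by 30% => multiply by 70/100
  1364 * 70/100 = 4774/5
Step 3: increase by 20% => multiply by 120/100
  4774/5 * 120/100 = 28644/25
Final value = 28644/25

28644/25


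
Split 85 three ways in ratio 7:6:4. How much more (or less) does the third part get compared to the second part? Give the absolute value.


Total parts = 7 + 6 + 4 = 17
Value per part = 85 / 17 = 5
Shares: 7*5=35, 6*5=30, 4*5=20
Third share = 20, second share = 30
Difference = |20 - 30| = 10

10


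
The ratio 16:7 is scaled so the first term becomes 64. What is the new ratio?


Original ratio: 16:7
First term target: 64
Scale factor = 64 / 16 = 4
Multiply second term: 7 * 4 = 28
Equivalent ratio = 64:28

64:28


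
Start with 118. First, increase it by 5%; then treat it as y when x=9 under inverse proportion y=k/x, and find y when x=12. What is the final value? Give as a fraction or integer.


Start with 118.
Step 1: Increase by 5%: 118 * 105/100 = 1239/10
Step 2: Inverse prop: k = (1239/10)*9; new y = k/12 = 1239/10*9/12 = 3717/40
Final result = 3717/40

3717/40


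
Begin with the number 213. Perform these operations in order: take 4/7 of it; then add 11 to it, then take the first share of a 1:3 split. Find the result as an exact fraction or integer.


Start with 213.
Step 1: Take 4/7: 213 * 4/7 = 852/7
Step 2: Add 11: 852/7+11=929/7; split 1:3 first = 929/7*1/4 = 929/28
Final result = 929/28

929/28


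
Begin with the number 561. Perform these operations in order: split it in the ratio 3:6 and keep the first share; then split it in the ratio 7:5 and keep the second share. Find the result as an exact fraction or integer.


Start with 561.
Step 1: Split 3:6, first share = 561 * 3/9 = 187
Step 2: Split 7:5, second share = 187 * 5/12 = 935/12
Final result = 935/12

935/12


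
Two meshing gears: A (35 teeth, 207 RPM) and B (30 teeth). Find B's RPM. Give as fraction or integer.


Gear ratio: teeth_A * RPM_A = teeth_B * RPM_B
35 * 207 = 30 * RPM_B
7245 = 30 * RPM_B
RPM_B = 7245 / 30
RPM_B = 483/2

483/2


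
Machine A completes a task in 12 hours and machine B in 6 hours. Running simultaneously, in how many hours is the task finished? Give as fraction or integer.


Rate of A = 1/12 job per hour
Rate of B = 1/6 job per hour
Combined rate = 1/12 + 1/6
Find common denominator: (6 + 12)/(12*6) = 18/72
Combined rate = 1/4 job per hour
Time together = 1 / (1/4) = 4 hours

4


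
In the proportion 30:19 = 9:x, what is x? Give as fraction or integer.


Setting up: 30/19 = 9/x
Cross multiply: 30 * x = 19 * 9
30x = 171
x = 171/30
x = 57/10

57/10


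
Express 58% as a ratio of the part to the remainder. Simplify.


Part = 58%, Remainder = 42%
Ratio = 58:42
GCD(58, 42) = 2
Simplify: 29:21 = 29:21

29:21


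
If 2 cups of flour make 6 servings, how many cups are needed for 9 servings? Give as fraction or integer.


Original: 2 cups for 6 servings
Target servings = 9
Scaling factor = 9/6
New amount = 2 * 9/6
= 18/6
= 3 cups

3


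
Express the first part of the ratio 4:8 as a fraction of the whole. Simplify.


Total parts = 4 + 8 = 12
First part fraction = 4/12
Simplify: 4/12 = 1/3

1/3


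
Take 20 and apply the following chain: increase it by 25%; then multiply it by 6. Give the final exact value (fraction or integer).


Start with 20.
Step 1: Increase by 25%: 20 * 125/100 = 25
Step 2: Multiply by 6: 25 * 6 = 150
Final result = 150

150


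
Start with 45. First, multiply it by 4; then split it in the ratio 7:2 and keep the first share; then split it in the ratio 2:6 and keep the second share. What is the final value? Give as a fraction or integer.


Start with 45.
Step 1: Multiply by 4: 45 * 4 = 180
Step 2: Split 7:2, first share = 180 * 7/9 = 140
Step 3: Split 2:6, second share = 140 * 6/8 = 105
Final result = 105

105


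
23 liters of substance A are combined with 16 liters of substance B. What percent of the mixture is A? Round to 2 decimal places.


Volume of A = 23 L
Volume of B = 16 L
Total volume = 23 + 16 = 39 L
Percentage of A = (23/39) * 100
= 58.97%

58.97


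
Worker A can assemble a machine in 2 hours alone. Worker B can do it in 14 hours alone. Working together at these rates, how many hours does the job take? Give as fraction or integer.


Rate of A = 1/2 job per hour
Rate of B = 1/14 job per hour
Combined rate = 1/2 + 1/14
Find common denominator: (14 + 2)/(2*14) = 16/28
Combined rate = 4/7 job per hour
Time together = 1 / (4/7) = 7/4 hours

7/4


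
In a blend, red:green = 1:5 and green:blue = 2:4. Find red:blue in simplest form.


Given a:b = 1:5 and b:c = 2:4
Make b consistent. Multiply first ratio by 2: a:b = 2:10
Multiply second ratio by 5: b:c = 10:20
Now b = 10 in both, so a:b:c = 2:10:20
Therefore a:c = 2:20
Simplify by GCD: a:c = 1:10

1:10


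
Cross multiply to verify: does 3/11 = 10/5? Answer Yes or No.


Cross multiply to check 3/11 = 10/5
Left cross product: 3 * 5 = 15
Right cross product: 11 * 10 = 110
15 != 110
Not equal, so proportions differ => No

No


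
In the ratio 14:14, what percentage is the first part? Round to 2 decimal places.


Total parts = 14 + 14 = 28
First part fraction = 14/28
Percentage = (14/28) * 100
= 0.5 * 100
= 50.00%

50.00


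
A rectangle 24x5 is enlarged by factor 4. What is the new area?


Original dimensions: 24 x 5
Enlargement factor = 4
New width = 24 * 4 = 96
New height = 5 * 4 = 20
New area = 96 * 20 = 1920

1920


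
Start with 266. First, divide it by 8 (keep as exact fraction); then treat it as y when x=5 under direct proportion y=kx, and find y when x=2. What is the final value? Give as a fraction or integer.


Start with 266.
Step 1: Divide by 8: 266 / 8 = 133/4
Step 2: Direct prop: k = (133/4)/5; new y = k*2 = 133/4*2/5 = 133/10
Final result = 133/10

133/10


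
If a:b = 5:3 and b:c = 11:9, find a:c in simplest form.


Given a:b = 5:3 and b:c = 11:9
Make b consistent. Multiply first ratio by 11: a:b = 55:33
Multiply second ratio by 3: b:c = 33:27
Now b = 33 in both, so a:b:c = 55:33:27
Therefore a:c = 55:27
Simplify by GCD: a:c = 55:27

55:27


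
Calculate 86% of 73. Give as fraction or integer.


Compute 86% of 73
Convert percentage: 86% = 86/100
Multiply: 73 * 86/100
= 6278/100
= 3139/50

3139/50


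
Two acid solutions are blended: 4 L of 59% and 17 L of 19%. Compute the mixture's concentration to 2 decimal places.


Solute in mixture 1 = 59% of 4 L = 4*59/100 = 59/25 L
Solute in mixture 2 = 19% of 17 L = 17*19/100 = 323/100 L
Total solute = 59/25 + 323/100 = 559/100 L
Total volume = 4 + 17 = 21 L
Final concentration = 559/100/21 * 100 = 26.62%

26.62


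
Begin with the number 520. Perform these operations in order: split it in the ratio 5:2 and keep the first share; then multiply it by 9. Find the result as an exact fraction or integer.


Start with 520.
Step 1: Split 5:2, first share = 520 * 5/7 = 2600/7
Step 2: Multiply by 9: 2600/7 * 9 = 23400/7
Final result = 23400/7

23400/7


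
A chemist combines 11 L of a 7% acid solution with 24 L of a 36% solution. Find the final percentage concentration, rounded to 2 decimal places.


Solute in mixture 1 = 7% of 11 L = 11*7/100 = 77/100 L
Solute in mixture 2 = 36% of 24 L = 24*36/100 = 216/25 L
Total solute = 77/100 + 216/25 = 941/100 L
Total volume = 11 + 24 = 35 L
Final concentration = 941/100/35 * 100 = 26.89%

26.89


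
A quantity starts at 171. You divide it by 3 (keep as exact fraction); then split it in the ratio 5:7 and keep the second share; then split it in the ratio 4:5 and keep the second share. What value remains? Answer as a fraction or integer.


Start with 171.
Step 1: Divide by 3: 171 / 3 = 57
Step 2: Split 5:7, second share = 57 * 7/12 = 133/4
Step 3: Split 4:5, second share = 133/4 * 5/9 = 665/36
Final result = 665/36

665/36


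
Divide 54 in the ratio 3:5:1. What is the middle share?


Ratio = 3:5:1
Total parts = 3 + 5 + 1 = 9
Value per part = 54 / 9 = 6
First share = 3 * 6 = 18
Middle share = 5 * 6 = 30
Third share = 1 * 6 = 6

30


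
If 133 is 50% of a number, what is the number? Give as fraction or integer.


Given: 133 is 50% of the whole
Set up: 133 = 50/100 * whole
whole = 133 * 100 / 50
whole = 13300 / 50
whole = 266

266


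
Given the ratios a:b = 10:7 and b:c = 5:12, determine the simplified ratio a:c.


Given a:b = 10:7 and b:c = 5:12
Make b consistent. Multiply first ratio by 5: a:b = 50:35
Multiply second ratio by 7: b:c = 35:84
Now b = 35 in both, so a:b:c = 50:35:84
Therefore a:c = 50:84
Simplify by GCD: a:c = 25:42

25:42


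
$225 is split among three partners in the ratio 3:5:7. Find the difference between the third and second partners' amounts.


Total parts = 3 + 5 + 7 = 15
Value per part = 225 / 15 = 15
Shares: 3*15=45, 5*15=75, 7*15=105
Third share = 105, second share = 75
Difference = |105 - 75| = 30

30


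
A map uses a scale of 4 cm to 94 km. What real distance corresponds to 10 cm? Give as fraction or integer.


Map scale: 4 cm = 94 km
Measured distance on map = 10 cm
Set up proportion: 10 * 94 / 4
= 940 / 4
= 235 km

235


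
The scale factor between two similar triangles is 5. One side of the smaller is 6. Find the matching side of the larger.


Similar triangles have proportional sides
Scale factor = 5
Smaller side = 6
Corresponding larger side = 6 * 5
= 30

30


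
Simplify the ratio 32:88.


Find GCD(32, 88)
GCD = 8
Divide both by 8: 32/8 = 4, 88/8 = 11
Simplified ratio = 4:11

4:11


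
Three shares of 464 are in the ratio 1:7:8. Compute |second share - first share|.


Total parts = 1 + 7 + 8 = 16
Value per part = 464 / 16 = 29
Shares: 1*29=29, 7*29=203, 8*29=232
Second share = 203, first share = 29
Difference = |203 - 29| = 174

174
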